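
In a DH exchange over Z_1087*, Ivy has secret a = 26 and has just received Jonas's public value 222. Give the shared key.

201

Shared key K = 222^26 mod 1087.
222^1 ≡ 222 (mod 1087)
222^2 = (222^1)^2 ≡ 222^2 = 49284 ≡ 369 (mod 1087)
222^4 = (222^2)^2 ≡ 369^2 = 136161 ≡ 286 (mod 1087)
222^8 = (222^4)^2 ≡ 286^2 = 81796 ≡ 271 (mod 1087)
222^16 = (222^8)^2 ≡ 271^2 = 73441 ≡ 612 (mod 1087)
222^26 = 222^16 · 222^8 · 222^2 ≡ 612 · 271 · 369 ≡ 201 (mod 1087).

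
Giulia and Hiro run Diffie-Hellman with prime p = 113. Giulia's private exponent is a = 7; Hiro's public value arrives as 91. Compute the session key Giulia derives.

44

Shared key K = 91^7 mod 113.
91^1 ≡ 91 (mod 113)
91^2 = (91^1)^2 ≡ 91^2 = 8281 ≡ 32 (mod 113)
91^4 = (91^2)^2 ≡ 32^2 = 1024 ≡ 7 (mod 113)
91^7 = 91^4 · 91^2 · 91^1 ≡ 7 · 32 · 91 ≡ 44 (mod 113).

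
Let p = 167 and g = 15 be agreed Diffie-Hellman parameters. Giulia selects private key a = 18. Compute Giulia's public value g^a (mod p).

99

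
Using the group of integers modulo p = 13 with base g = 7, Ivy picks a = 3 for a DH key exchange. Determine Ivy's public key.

Public value = 7^3 mod 13.
7^1 ≡ 7 (mod 13)
7^2 = (7^1)^2 ≡ 7^2 = 49 ≡ 10 (mod 13)
7^3 = 7^2 · 7^1 ≡ 10 · 7 ≡ 5 (mod 13).

5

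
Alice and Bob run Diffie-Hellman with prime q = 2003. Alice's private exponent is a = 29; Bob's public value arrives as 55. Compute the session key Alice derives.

1326

Shared key K = 55^29 mod 2003.
55^1 ≡ 55 (mod 2003)
55^2 = (55^1)^2 ≡ 55^2 = 3025 ≡ 1022 (mod 2003)
55^4 = (55^2)^2 ≡ 1022^2 = 1044484 ≡ 921 (mod 2003)
55^8 = (55^4)^2 ≡ 921^2 = 848241 ≡ 972 (mod 2003)
55^16 = (55^8)^2 ≡ 972^2 = 944784 ≡ 1371 (mod 2003)
55^29 = 55^16 · 55^8 · 55^4 · 55^1 ≡ 1371 · 972 · 921 · 55 ≡ 1326 (mod 2003).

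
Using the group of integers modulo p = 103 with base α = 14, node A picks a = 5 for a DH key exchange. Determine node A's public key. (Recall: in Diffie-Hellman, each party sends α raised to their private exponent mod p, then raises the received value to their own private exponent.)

Public value = 14^5 mod 103.
14^1 ≡ 14 (mod 103)
14^2 = (14^1)^2 ≡ 14^2 = 196 ≡ 93 (mod 103)
14^4 = (14^2)^2 ≡ 93^2 = 8649 ≡ 100 (mod 103)
14^5 = 14^4 · 14^1 ≡ 100 · 14 ≡ 61 (mod 103).

61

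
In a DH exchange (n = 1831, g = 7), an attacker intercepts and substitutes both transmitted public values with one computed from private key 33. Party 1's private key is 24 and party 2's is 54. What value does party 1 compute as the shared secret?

578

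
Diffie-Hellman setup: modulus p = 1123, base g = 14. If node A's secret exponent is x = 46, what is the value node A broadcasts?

456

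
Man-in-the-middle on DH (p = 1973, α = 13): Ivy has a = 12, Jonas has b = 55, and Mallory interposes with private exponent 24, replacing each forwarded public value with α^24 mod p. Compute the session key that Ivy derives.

1471

Ivy receives Mallory's public value M = 13^24 mod 1973 instead of the honest one.
13^1 ≡ 13 (mod 1973)
13^2 = (13^1)^2 ≡ 13^2 = 169 ≡ 169 (mod 1973)
13^4 = (13^2)^2 ≡ 169^2 = 28561 ≡ 939 (mod 1973)
13^8 = (13^4)^2 ≡ 939^2 = 881721 ≡ 1763 (mod 1973)
13^16 = (13^8)^2 ≡ 1763^2 = 3108169 ≡ 694 (mod 1973)
13^24 = 13^16 · 13^8 ≡ 694 · 1763 ≡ 262 (mod 1973).
So M = 262. Ivy computes K = M^12 mod 1973.
262^1 ≡ 262 (mod 1973)
262^2 = (262^1)^2 ≡ 262^2 = 68644 ≡ 1562 (mod 1973)
262^4 = (262^2)^2 ≡ 1562^2 = 2439844 ≡ 1216 (mod 1973)
262^8 = (262^4)^2 ≡ 1216^2 = 1478656 ≡ 879 (mod 1973)
262^12 = 262^8 · 262^4 ≡ 879 · 1216 ≡ 1471 (mod 1973).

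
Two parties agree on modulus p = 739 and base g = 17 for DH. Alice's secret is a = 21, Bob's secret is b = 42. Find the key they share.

416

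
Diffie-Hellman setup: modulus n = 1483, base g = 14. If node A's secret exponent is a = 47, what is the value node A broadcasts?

Public value = 14^47 mod 1483.
14^1 ≡ 14 (mod 1483)
14^2 = (14^1)^2 ≡ 14^2 = 196 ≡ 196 (mod 1483)
14^4 = (14^2)^2 ≡ 196^2 = 38416 ≡ 1341 (mod 1483)
14^8 = (14^4)^2 ≡ 1341^2 = 1798281 ≡ 885 (mod 1483)
14^16 = (14^8)^2 ≡ 885^2 = 783225 ≡ 201 (mod 1483)
14^32 = (14^16)^2 ≡ 201^2 = 40401 ≡ 360 (mod 1483)
14^47 = 14^32 · 14^8 · 14^4 · 14^2 · 14^1 ≡ 360 · 885 · 1341 · 196 · 14 ≡ 84 (mod 1483).

84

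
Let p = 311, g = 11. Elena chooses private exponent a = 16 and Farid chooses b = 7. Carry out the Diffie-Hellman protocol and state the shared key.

20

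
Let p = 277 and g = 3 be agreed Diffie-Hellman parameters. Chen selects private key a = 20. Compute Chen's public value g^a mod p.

88

Public value = 3^20 mod 277.
3^1 ≡ 3 (mod 277)
3^2 = (3^1)^2 ≡ 3^2 = 9 ≡ 9 (mod 277)
3^4 = (3^2)^2 ≡ 9^2 = 81 ≡ 81 (mod 277)
3^8 = (3^4)^2 ≡ 81^2 = 6561 ≡ 190 (mod 277)
3^16 = (3^8)^2 ≡ 190^2 = 36100 ≡ 90 (mod 277)
3^20 = 3^16 · 3^4 ≡ 90 · 81 ≡ 88 (mod 277).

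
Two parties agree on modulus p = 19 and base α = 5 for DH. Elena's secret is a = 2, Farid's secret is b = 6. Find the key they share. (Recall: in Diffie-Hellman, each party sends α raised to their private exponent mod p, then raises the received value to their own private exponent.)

11

Elena sends A = α^a mod p = 5^2 mod 19.
5^1 ≡ 5 (mod 19)
5^2 = (5^1)^2 ≡ 5^2 = 25 ≡ 6 (mod 19)
So A = 6. Farid then computes K = A^b mod p = 6^6 mod 19.
6^1 ≡ 6 (mod 19)
6^2 = (6^1)^2 ≡ 6^2 = 36 ≡ 17 (mod 19)
6^4 = (6^2)^2 ≡ 17^2 = 289 ≡ 4 (mod 19)
6^6 = 6^4 · 6^2 ≡ 4 · 17 ≡ 11 (mod 19).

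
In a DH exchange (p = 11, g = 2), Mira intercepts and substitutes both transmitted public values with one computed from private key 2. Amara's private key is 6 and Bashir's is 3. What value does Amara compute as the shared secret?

Amara receives Mira's public value M = 2^2 mod 11 instead of the honest one.
2^1 ≡ 2 (mod 11)
2^2 = (2^1)^2 ≡ 2^2 = 4 ≡ 4 (mod 11)
So M = 4. Amara computes K = M^6 mod 11.
4^1 ≡ 4 (mod 11)
4^2 = (4^1)^2 ≡ 4^2 = 16 ≡ 5 (mod 11)
4^4 = (4^2)^2 ≡ 5^2 = 25 ≡ 3 (mod 11)
4^6 = 4^4 · 4^2 ≡ 3 · 5 ≡ 4 (mod 11).

4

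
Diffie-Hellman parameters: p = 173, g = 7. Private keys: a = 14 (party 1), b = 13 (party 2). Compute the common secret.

157

Party 1 sends A = g^a mod p = 7^14 mod 173.
7^1 ≡ 7 (mod 173)
7^2 = (7^1)^2 ≡ 7^2 = 49 ≡ 49 (mod 173)
7^4 = (7^2)^2 ≡ 49^2 = 2401 ≡ 152 (mod 173)
7^8 = (7^4)^2 ≡ 152^2 = 23104 ≡ 95 (mod 173)
7^14 = 7^8 · 7^4 · 7^2 ≡ 95 · 152 · 49 ≡ 163 (mod 173).
So A = 163. Party 2 then computes K = A^b mod p = 163^13 mod 173.
163^1 ≡ 163 (mod 173)
163^2 = (163^1)^2 ≡ 163^2 = 26569 ≡ 100 (mod 173)
163^4 = (163^2)^2 ≡ 100^2 = 10000 ≡ 139 (mod 173)
163^8 = (163^4)^2 ≡ 139^2 = 19321 ≡ 118 (mod 173)
163^13 = 163^8 · 163^4 · 163^1 ≡ 118 · 139 · 163 ≡ 157 (mod 173).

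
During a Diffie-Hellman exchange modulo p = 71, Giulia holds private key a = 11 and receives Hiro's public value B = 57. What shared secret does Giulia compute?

Shared key K = 57^11 mod 71.
57^1 ≡ 57 (mod 71)
57^2 = (57^1)^2 ≡ 57^2 = 3249 ≡ 54 (mod 71)
57^4 = (57^2)^2 ≡ 54^2 = 2916 ≡ 5 (mod 71)
57^8 = (57^4)^2 ≡ 5^2 = 25 ≡ 25 (mod 71)
57^11 = 57^8 · 57^2 · 57^1 ≡ 25 · 54 · 57 ≡ 57 (mod 71).

57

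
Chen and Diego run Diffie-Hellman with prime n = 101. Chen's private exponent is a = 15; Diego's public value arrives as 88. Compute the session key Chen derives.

36

Shared key K = 88^15 mod 101.
88^1 ≡ 88 (mod 101)
88^2 = (88^1)^2 ≡ 88^2 = 7744 ≡ 68 (mod 101)
88^4 = (88^2)^2 ≡ 68^2 = 4624 ≡ 79 (mod 101)
88^8 = (88^4)^2 ≡ 79^2 = 6241 ≡ 80 (mod 101)
88^15 = 88^8 · 88^4 · 88^2 · 88^1 ≡ 80 · 79 · 68 · 88 ≡ 36 (mod 101).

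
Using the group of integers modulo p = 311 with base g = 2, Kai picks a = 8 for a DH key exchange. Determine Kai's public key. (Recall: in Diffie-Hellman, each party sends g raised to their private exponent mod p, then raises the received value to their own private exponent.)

Public value = 2^8 (mod 311).
2^1 ≡ 2 (mod 311)
2^2 = (2^1)^2 ≡ 2^2 = 4 ≡ 4 (mod 311)
2^4 = (2^2)^2 ≡ 4^2 = 16 ≡ 16 (mod 311)
2^8 = (2^4)^2 ≡ 16^2 = 256 ≡ 256 (mod 311)

256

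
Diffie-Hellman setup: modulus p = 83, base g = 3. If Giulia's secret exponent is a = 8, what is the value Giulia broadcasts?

Public value = 3^8 (mod 83).
3^1 ≡ 3 (mod 83)
3^2 = (3^1)^2 ≡ 3^2 = 9 ≡ 9 (mod 83)
3^4 = (3^2)^2 ≡ 9^2 = 81 ≡ 81 (mod 83)
3^8 = (3^4)^2 ≡ 81^2 = 6561 ≡ 4 (mod 83)

4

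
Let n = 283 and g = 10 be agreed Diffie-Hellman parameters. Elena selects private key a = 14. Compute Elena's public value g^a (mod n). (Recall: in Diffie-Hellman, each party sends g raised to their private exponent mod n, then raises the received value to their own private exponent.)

103

Public value = 10^14 (mod 283).
10^1 ≡ 10 (mod 283)
10^2 = (10^1)^2 ≡ 10^2 = 100 ≡ 100 (mod 283)
10^4 = (10^2)^2 ≡ 100^2 = 10000 ≡ 95 (mod 283)
10^8 = (10^4)^2 ≡ 95^2 = 9025 ≡ 252 (mod 283)
10^14 = 10^8 · 10^4 · 10^2 ≡ 252 · 95 · 100 ≡ 103 (mod 283).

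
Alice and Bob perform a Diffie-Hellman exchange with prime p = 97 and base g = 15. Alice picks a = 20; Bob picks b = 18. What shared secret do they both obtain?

Alice sends A = g^a mod p = 15^20 mod 97.
15^1 ≡ 15 (mod 97)
15^2 = (15^1)^2 ≡ 15^2 = 225 ≡ 31 (mod 97)
15^4 = (15^2)^2 ≡ 31^2 = 961 ≡ 88 (mod 97)
15^8 = (15^4)^2 ≡ 88^2 = 7744 ≡ 81 (mod 97)
15^16 = (15^8)^2 ≡ 81^2 = 6561 ≡ 62 (mod 97)
15^20 = 15^16 · 15^4 ≡ 62 · 88 ≡ 24 (mod 97).
So A = 24. Bob then computes K = A^b mod p = 24^18 mod 97.
24^1 ≡ 24 (mod 97)
24^2 = (24^1)^2 ≡ 24^2 = 576 ≡ 91 (mod 97)
24^4 = (24^2)^2 ≡ 91^2 = 8281 ≡ 36 (mod 97)
24^8 = (24^4)^2 ≡ 36^2 = 1296 ≡ 35 (mod 97)
24^16 = (24^8)^2 ≡ 35^2 = 1225 ≡ 61 (mod 97)
24^18 = 24^16 · 24^2 ≡ 61 · 91 ≡ 22 (mod 97).

22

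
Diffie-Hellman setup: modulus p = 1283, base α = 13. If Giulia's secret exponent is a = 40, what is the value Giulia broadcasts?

46

Public value = 13^40 (mod 1283).
13^1 ≡ 13 (mod 1283)
13^2 = (13^1)^2 ≡ 13^2 = 169 ≡ 169 (mod 1283)
13^4 = (13^2)^2 ≡ 169^2 = 28561 ≡ 335 (mod 1283)
13^8 = (13^4)^2 ≡ 335^2 = 112225 ≡ 604 (mod 1283)
13^16 = (13^8)^2 ≡ 604^2 = 364816 ≡ 444 (mod 1283)
13^32 = (13^16)^2 ≡ 444^2 = 197136 ≡ 837 (mod 1283)
13^40 = 13^32 · 13^8 ≡ 837 · 604 ≡ 46 (mod 1283).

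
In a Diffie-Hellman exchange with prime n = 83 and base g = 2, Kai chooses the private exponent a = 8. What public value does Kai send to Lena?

7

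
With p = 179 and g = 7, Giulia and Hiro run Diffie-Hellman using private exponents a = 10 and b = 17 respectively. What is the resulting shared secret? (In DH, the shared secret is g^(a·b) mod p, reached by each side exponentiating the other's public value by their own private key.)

Giulia sends A = g^a mod p = 7^10 mod 179.
7^1 ≡ 7 (mod 179)
7^2 = (7^1)^2 ≡ 7^2 = 49 ≡ 49 (mod 179)
7^4 = (7^2)^2 ≡ 49^2 = 2401 ≡ 74 (mod 179)
7^8 = (7^4)^2 ≡ 74^2 = 5476 ≡ 106 (mod 179)
7^10 = 7^8 · 7^2 ≡ 106 · 49 ≡ 3 (mod 179).
So A = 3. Hiro then computes K = A^b mod p = 3^17 mod 179.
3^1 ≡ 3 (mod 179)
3^2 = (3^1)^2 ≡ 3^2 = 9 ≡ 9 (mod 179)
3^4 = (3^2)^2 ≡ 9^2 = 81 ≡ 81 (mod 179)
3^8 = (3^4)^2 ≡ 81^2 = 6561 ≡ 117 (mod 179)
3^16 = (3^8)^2 ≡ 117^2 = 13689 ≡ 85 (mod 179)
3^17 = 3^16 · 3^1 ≡ 85 · 3 ≡ 76 (mod 179).

76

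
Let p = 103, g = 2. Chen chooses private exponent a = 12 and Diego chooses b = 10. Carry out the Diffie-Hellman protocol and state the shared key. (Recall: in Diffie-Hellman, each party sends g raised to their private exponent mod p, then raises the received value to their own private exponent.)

9

Diego sends B = g^b mod p = 2^10 mod 103.
2^1 ≡ 2 (mod 103)
2^2 = (2^1)^2 ≡ 2^2 = 4 ≡ 4 (mod 103)
2^4 = (2^2)^2 ≡ 4^2 = 16 ≡ 16 (mod 103)
2^8 = (2^4)^2 ≡ 16^2 = 256 ≡ 50 (mod 103)
2^10 = 2^8 · 2^2 ≡ 50 · 4 ≡ 97 (mod 103).
So B = 97. Chen then computes K = B^a mod p = 97^12 mod 103.
97^1 ≡ 97 (mod 103)
97^2 = (97^1)^2 ≡ 97^2 = 9409 ≡ 36 (mod 103)
97^4 = (97^2)^2 ≡ 36^2 = 1296 ≡ 60 (mod 103)
97^8 = (97^4)^2 ≡ 60^2 = 3600 ≡ 98 (mod 103)
97^12 = 97^8 · 97^4 ≡ 98 · 60 ≡ 9 (mod 103).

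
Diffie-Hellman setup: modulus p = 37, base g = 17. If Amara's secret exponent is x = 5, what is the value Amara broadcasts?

19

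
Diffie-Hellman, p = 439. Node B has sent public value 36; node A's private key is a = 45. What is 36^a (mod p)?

Shared key K = 36^45 mod 439.
36^1 ≡ 36 (mod 439)
36^2 = (36^1)^2 ≡ 36^2 = 1296 ≡ 418 (mod 439)
36^4 = (36^2)^2 ≡ 418^2 = 174724 ≡ 2 (mod 439)
36^8 = (36^4)^2 ≡ 2^2 = 4 ≡ 4 (mod 439)
36^16 = (36^8)^2 ≡ 4^2 = 16 ≡ 16 (mod 439)
36^32 = (36^16)^2 ≡ 16^2 = 256 ≡ 256 (mod 439)
36^45 = 36^32 · 36^8 · 36^4 · 36^1 ≡ 256 · 4 · 2 · 36 ≡ 415 (mod 439).

415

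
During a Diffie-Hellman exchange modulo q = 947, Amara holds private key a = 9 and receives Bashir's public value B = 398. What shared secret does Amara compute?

Shared key K = 398^9 mod 947.
398^1 ≡ 398 (mod 947)
398^2 = (398^1)^2 ≡ 398^2 = 158404 ≡ 255 (mod 947)
398^4 = (398^2)^2 ≡ 255^2 = 65025 ≡ 629 (mod 947)
398^8 = (398^4)^2 ≡ 629^2 = 395641 ≡ 742 (mod 947)
398^9 = 398^8 · 398^1 ≡ 742 · 398 ≡ 799 (mod 947).

799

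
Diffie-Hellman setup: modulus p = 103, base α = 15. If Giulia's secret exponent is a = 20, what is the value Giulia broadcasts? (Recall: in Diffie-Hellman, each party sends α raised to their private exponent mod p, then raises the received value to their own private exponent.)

29

Public value = 15^20 mod 103.
15^1 ≡ 15 (mod 103)
15^2 = (15^1)^2 ≡ 15^2 = 225 ≡ 19 (mod 103)
15^4 = (15^2)^2 ≡ 19^2 = 361 ≡ 52 (mod 103)
15^8 = (15^4)^2 ≡ 52^2 = 2704 ≡ 26 (mod 103)
15^16 = (15^8)^2 ≡ 26^2 = 676 ≡ 58 (mod 103)
15^20 = 15^16 · 15^4 ≡ 58 · 52 ≡ 29 (mod 103).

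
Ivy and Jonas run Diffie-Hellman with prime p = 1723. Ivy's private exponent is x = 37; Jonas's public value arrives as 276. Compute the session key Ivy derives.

Shared key K = 276^37 mod 1723.
276^1 ≡ 276 (mod 1723)
276^2 = (276^1)^2 ≡ 276^2 = 76176 ≡ 364 (mod 1723)
276^4 = (276^2)^2 ≡ 364^2 = 132496 ≡ 1548 (mod 1723)
276^8 = (276^4)^2 ≡ 1548^2 = 2396304 ≡ 1334 (mod 1723)
276^16 = (276^8)^2 ≡ 1334^2 = 1779556 ≡ 1420 (mod 1723)
276^32 = (276^16)^2 ≡ 1420^2 = 2016400 ≡ 490 (mod 1723)
276^37 = 276^32 · 276^4 · 276^1 ≡ 490 · 1548 · 276 ≡ 128 (mod 1723).

128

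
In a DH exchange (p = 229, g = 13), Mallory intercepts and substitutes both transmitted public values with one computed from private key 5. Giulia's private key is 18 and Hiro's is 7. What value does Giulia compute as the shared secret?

Giulia receives Mallory's public value M = 13^5 mod 229 instead of the honest one.
13^1 ≡ 13 (mod 229)
13^2 = (13^1)^2 ≡ 13^2 = 169 ≡ 169 (mod 229)
13^4 = (13^2)^2 ≡ 169^2 = 28561 ≡ 165 (mod 229)
13^5 = 13^4 · 13^1 ≡ 165 · 13 ≡ 84 (mod 229).
So M = 84. Giulia computes K = M^18 mod 229.
84^1 ≡ 84 (mod 229)
84^2 = (84^1)^2 ≡ 84^2 = 7056 ≡ 186 (mod 229)
84^4 = (84^2)^2 ≡ 186^2 = 34596 ≡ 17 (mod 229)
84^8 = (84^4)^2 ≡ 17^2 = 289 ≡ 60 (mod 229)
84^16 = (84^8)^2 ≡ 60^2 = 3600 ≡ 165 (mod 229)
84^18 = 84^16 · 84^2 ≡ 165 · 186 ≡ 4 (mod 229).

4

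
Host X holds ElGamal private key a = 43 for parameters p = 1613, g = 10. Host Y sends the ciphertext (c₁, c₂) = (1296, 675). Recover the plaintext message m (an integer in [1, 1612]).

Shared mask s = c₁^a mod p = 1296^43 mod 1613.
1296^1 ≡ 1296 (mod 1613)
1296^2 = (1296^1)^2 ≡ 1296^2 = 1679616 ≡ 483 (mod 1613)
1296^4 = (1296^2)^2 ≡ 483^2 = 233289 ≡ 1017 (mod 1613)
1296^8 = (1296^4)^2 ≡ 1017^2 = 1034289 ≡ 356 (mod 1613)
1296^16 = (1296^8)^2 ≡ 356^2 = 126736 ≡ 922 (mod 1613)
1296^32 = (1296^16)^2 ≡ 922^2 = 850084 ≡ 33 (mod 1613)
1296^43 = 1296^32 · 1296^8 · 1296^2 · 1296^1 ≡ 33 · 356 · 483 · 1296 ≡ 213 (mod 1613).
So s = 213; s⁻¹ ≡ 780 (mod 1613).
m = c₂ · s⁻¹ mod 1613 = 675 · 780 mod 1613 = 662.

662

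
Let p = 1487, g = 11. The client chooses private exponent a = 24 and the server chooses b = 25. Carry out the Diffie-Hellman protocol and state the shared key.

The client sends A = g^a mod p = 11^24 mod 1487.
11^1 ≡ 11 (mod 1487)
11^2 = (11^1)^2 ≡ 11^2 = 121 ≡ 121 (mod 1487)
11^4 = (11^2)^2 ≡ 121^2 = 14641 ≡ 1258 (mod 1487)
11^8 = (11^4)^2 ≡ 1258^2 = 1582564 ≡ 396 (mod 1487)
11^16 = (11^8)^2 ≡ 396^2 = 156816 ≡ 681 (mod 1487)
11^24 = 11^16 · 11^8 ≡ 681 · 396 ≡ 529 (mod 1487).
So A = 529. The server then computes K = A^b mod p = 529^25 mod 1487.
529^1 ≡ 529 (mod 1487)
529^2 = (529^1)^2 ≡ 529^2 = 279841 ≡ 285 (mod 1487)
529^4 = (529^2)^2 ≡ 285^2 = 81225 ≡ 927 (mod 1487)
529^8 = (529^4)^2 ≡ 927^2 = 859329 ≡ 1330 (mod 1487)
529^16 = (529^8)^2 ≡ 1330^2 = 1768900 ≡ 857 (mod 1487)
529^25 = 529^16 · 529^8 · 529^1 ≡ 857 · 1330 · 529 ≡ 321 (mod 1487).

321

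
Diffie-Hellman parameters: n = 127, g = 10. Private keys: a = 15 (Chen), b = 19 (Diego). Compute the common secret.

123

Diego sends B = g^b mod n = 10^19 mod 127.
10^1 ≡ 10 (mod 127)
10^2 = (10^1)^2 ≡ 10^2 = 100 ≡ 100 (mod 127)
10^4 = (10^2)^2 ≡ 100^2 = 10000 ≡ 94 (mod 127)
10^8 = (10^4)^2 ≡ 94^2 = 8836 ≡ 73 (mod 127)
10^16 = (10^8)^2 ≡ 73^2 = 5329 ≡ 122 (mod 127)
10^19 = 10^16 · 10^2 · 10^1 ≡ 122 · 100 · 10 ≡ 80 (mod 127).
So B = 80. Chen then computes K = B^a mod n = 80^15 mod 127.
80^1 ≡ 80 (mod 127)
80^2 = (80^1)^2 ≡ 80^2 = 6400 ≡ 50 (mod 127)
80^4 = (80^2)^2 ≡ 50^2 = 2500 ≡ 87 (mod 127)
80^8 = (80^4)^2 ≡ 87^2 = 7569 ≡ 76 (mod 127)
80^15 = 80^8 · 80^4 · 80^2 · 80^1 ≡ 76 · 87 · 50 · 80 ≡ 123 (mod 127).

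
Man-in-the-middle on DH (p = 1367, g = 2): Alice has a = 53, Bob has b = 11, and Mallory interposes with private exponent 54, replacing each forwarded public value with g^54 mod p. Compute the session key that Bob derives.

1322

Bob receives Mallory's public value M = 2^54 mod 1367 instead of the honest one.
2^1 ≡ 2 (mod 1367)
2^2 = (2^1)^2 ≡ 2^2 = 4 ≡ 4 (mod 1367)
2^4 = (2^2)^2 ≡ 4^2 = 16 ≡ 16 (mod 1367)
2^8 = (2^4)^2 ≡ 16^2 = 256 ≡ 256 (mod 1367)
2^16 = (2^8)^2 ≡ 256^2 = 65536 ≡ 1287 (mod 1367)
2^32 = (2^16)^2 ≡ 1287^2 = 1656369 ≡ 932 (mod 1367)
2^54 = 2^32 · 2^16 · 2^4 · 2^2 ≡ 932 · 1287 · 16 · 4 ≡ 357 (mod 1367).
So M = 357. Bob computes K = M^11 mod 1367.
357^1 ≡ 357 (mod 1367)
357^2 = (357^1)^2 ≡ 357^2 = 127449 ≡ 318 (mod 1367)
357^4 = (357^2)^2 ≡ 318^2 = 101124 ≡ 1333 (mod 1367)
357^8 = (357^4)^2 ≡ 1333^2 = 1776889 ≡ 1156 (mod 1367)
357^11 = 357^8 · 357^2 · 357^1 ≡ 1156 · 318 · 357 ≡ 1322 (mod 1367).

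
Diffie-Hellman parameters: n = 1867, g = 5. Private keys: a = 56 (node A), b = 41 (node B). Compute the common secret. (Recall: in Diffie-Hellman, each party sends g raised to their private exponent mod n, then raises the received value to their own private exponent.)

484

Node A sends A = g^a mod n = 5^56 mod 1867.
5^1 ≡ 5 (mod 1867)
5^2 = (5^1)^2 ≡ 5^2 = 25 ≡ 25 (mod 1867)
5^4 = (5^2)^2 ≡ 25^2 = 625 ≡ 625 (mod 1867)
5^8 = (5^4)^2 ≡ 625^2 = 390625 ≡ 422 (mod 1867)
5^16 = (5^8)^2 ≡ 422^2 = 178084 ≡ 719 (mod 1867)
5^32 = (5^16)^2 ≡ 719^2 = 516961 ≡ 1669 (mod 1867)
5^56 = 5^32 · 5^16 · 5^8 ≡ 1669 · 719 · 422 ≡ 1429 (mod 1867).
So A = 1429. Node B then computes K = A^b mod n = 1429^41 mod 1867.
1429^1 ≡ 1429 (mod 1867)
1429^2 = (1429^1)^2 ≡ 1429^2 = 2042041 ≡ 1410 (mod 1867)
1429^4 = (1429^2)^2 ≡ 1410^2 = 1988100 ≡ 1612 (mod 1867)
1429^8 = (1429^4)^2 ≡ 1612^2 = 2598544 ≡ 1547 (mod 1867)
1429^16 = (1429^8)^2 ≡ 1547^2 = 2393209 ≡ 1582 (mod 1867)
1429^32 = (1429^16)^2 ≡ 1582^2 = 2502724 ≡ 944 (mod 1867)
1429^41 = 1429^32 · 1429^8 · 1429^1 ≡ 944 · 1547 · 1429 ≡ 484 (mod 1867).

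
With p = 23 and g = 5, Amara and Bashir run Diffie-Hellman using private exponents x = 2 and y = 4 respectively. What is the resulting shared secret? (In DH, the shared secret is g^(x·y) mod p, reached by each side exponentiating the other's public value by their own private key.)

Amara sends A = g^x mod p = 5^2 mod 23.
5^1 ≡ 5 (mod 23)
5^2 = (5^1)^2 ≡ 5^2 = 25 ≡ 2 (mod 23)
So A = 2. Bashir then computes K = A^y mod p = 2^4 mod 23.
2^1 ≡ 2 (mod 23)
2^2 = (2^1)^2 ≡ 2^2 = 4 ≡ 4 (mod 23)
2^4 = (2^2)^2 ≡ 4^2 = 16 ≡ 16 (mod 23)

16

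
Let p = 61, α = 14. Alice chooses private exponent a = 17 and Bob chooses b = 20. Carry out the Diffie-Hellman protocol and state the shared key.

Bob sends B = α^b mod p = 14^20 mod 61.
14^1 ≡ 14 (mod 61)
14^2 = (14^1)^2 ≡ 14^2 = 196 ≡ 13 (mod 61)
14^4 = (14^2)^2 ≡ 13^2 = 169 ≡ 47 (mod 61)
14^8 = (14^4)^2 ≡ 47^2 = 2209 ≡ 13 (mod 61)
14^16 = (14^8)^2 ≡ 13^2 = 169 ≡ 47 (mod 61)
14^20 = 14^16 · 14^4 ≡ 47 · 47 ≡ 13 (mod 61).
So B = 13. Alice then computes K = B^a mod p = 13^17 mod 61.
13^1 ≡ 13 (mod 61)
13^2 = (13^1)^2 ≡ 13^2 = 169 ≡ 47 (mod 61)
13^4 = (13^2)^2 ≡ 47^2 = 2209 ≡ 13 (mod 61)
13^8 = (13^4)^2 ≡ 13^2 = 169 ≡ 47 (mod 61)
13^16 = (13^8)^2 ≡ 47^2 = 2209 ≡ 13 (mod 61)
13^17 = 13^16 · 13^1 ≡ 13 · 13 ≡ 47 (mod 61).

47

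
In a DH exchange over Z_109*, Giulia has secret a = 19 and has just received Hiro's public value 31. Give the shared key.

Shared key K = 31^19 mod 109.
31^1 ≡ 31 (mod 109)
31^2 = (31^1)^2 ≡ 31^2 = 961 ≡ 89 (mod 109)
31^4 = (31^2)^2 ≡ 89^2 = 7921 ≡ 73 (mod 109)
31^8 = (31^4)^2 ≡ 73^2 = 5329 ≡ 97 (mod 109)
31^16 = (31^8)^2 ≡ 97^2 = 9409 ≡ 35 (mod 109)
31^19 = 31^16 · 31^2 · 31^1 ≡ 35 · 89 · 31 ≡ 100 (mod 109).

100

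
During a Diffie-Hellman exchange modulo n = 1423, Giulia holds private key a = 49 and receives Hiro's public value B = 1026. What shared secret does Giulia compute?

Shared key K = 1026^49 mod 1423.
1026^1 ≡ 1026 (mod 1423)
1026^2 = (1026^1)^2 ≡ 1026^2 = 1052676 ≡ 1079 (mod 1423)
1026^4 = (1026^2)^2 ≡ 1079^2 = 1164241 ≡ 227 (mod 1423)
1026^8 = (1026^4)^2 ≡ 227^2 = 51529 ≡ 301 (mod 1423)
1026^16 = (1026^8)^2 ≡ 301^2 = 90601 ≡ 952 (mod 1423)
1026^32 = (1026^16)^2 ≡ 952^2 = 906304 ≡ 1276 (mod 1423)
1026^49 = 1026^32 · 1026^16 · 1026^1 ≡ 1276 · 952 · 1026 ≡ 1002 (mod 1423).

1002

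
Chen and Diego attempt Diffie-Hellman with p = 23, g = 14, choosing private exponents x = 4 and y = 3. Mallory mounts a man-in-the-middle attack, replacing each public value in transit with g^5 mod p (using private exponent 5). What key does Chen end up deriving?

2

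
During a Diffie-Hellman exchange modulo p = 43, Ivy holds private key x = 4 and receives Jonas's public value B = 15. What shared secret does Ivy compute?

Shared key K = 15^4 mod 43.
15^1 ≡ 15 (mod 43)
15^2 = (15^1)^2 ≡ 15^2 = 225 ≡ 10 (mod 43)
15^4 = (15^2)^2 ≡ 10^2 = 100 ≡ 14 (mod 43)

14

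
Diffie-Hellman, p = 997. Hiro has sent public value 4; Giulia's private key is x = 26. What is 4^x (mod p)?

332

Shared key K = 4^26 mod 997.
4^1 ≡ 4 (mod 997)
4^2 = (4^1)^2 ≡ 4^2 = 16 ≡ 16 (mod 997)
4^4 = (4^2)^2 ≡ 16^2 = 256 ≡ 256 (mod 997)
4^8 = (4^4)^2 ≡ 256^2 = 65536 ≡ 731 (mod 997)
4^16 = (4^8)^2 ≡ 731^2 = 534361 ≡ 966 (mod 997)
4^26 = 4^16 · 4^8 · 4^2 ≡ 966 · 731 · 16 ≡ 332 (mod 997).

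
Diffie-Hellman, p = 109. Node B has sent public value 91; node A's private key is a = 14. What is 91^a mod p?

Shared key K = 91^14 mod 109.
91^1 ≡ 91 (mod 109)
91^2 = (91^1)^2 ≡ 91^2 = 8281 ≡ 106 (mod 109)
91^4 = (91^2)^2 ≡ 106^2 = 11236 ≡ 9 (mod 109)
91^8 = (91^4)^2 ≡ 9^2 = 81 ≡ 81 (mod 109)
91^14 = 91^8 · 91^4 · 91^2 ≡ 81 · 9 · 106 ≡ 102 (mod 109).

102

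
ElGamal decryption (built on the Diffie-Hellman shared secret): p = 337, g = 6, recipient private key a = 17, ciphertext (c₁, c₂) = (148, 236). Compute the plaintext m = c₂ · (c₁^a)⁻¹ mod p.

120

Shared mask s = c₁^a mod p = 148^17 mod 337.
148^1 ≡ 148 (mod 337)
148^2 = (148^1)^2 ≡ 148^2 = 21904 ≡ 336 (mod 337)
148^4 = (148^2)^2 ≡ 336^2 = 112896 ≡ 1 (mod 337)
148^8 = (148^4)^2 ≡ 1^2 = 1 ≡ 1 (mod 337)
148^16 = (148^8)^2 ≡ 1^2 = 1 ≡ 1 (mod 337)
148^17 = 148^16 · 148^1 ≡ 1 · 148 ≡ 148 (mod 337).
So s = 148; s⁻¹ ≡ 189 (mod 337).
m = c₂ · s⁻¹ mod 337 = 236 · 189 mod 337 = 120.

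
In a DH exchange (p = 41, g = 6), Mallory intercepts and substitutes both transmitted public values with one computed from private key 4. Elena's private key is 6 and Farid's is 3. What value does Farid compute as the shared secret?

Farid receives Mallory's public value M = 6^4 mod 41 instead of the honest one.
6^1 ≡ 6 (mod 41)
6^2 = (6^1)^2 ≡ 6^2 = 36 ≡ 36 (mod 41)
6^4 = (6^2)^2 ≡ 36^2 = 1296 ≡ 25 (mod 41)
So M = 25. Farid computes K = M^3 mod 41.
25^1 ≡ 25 (mod 41)
25^2 = (25^1)^2 ≡ 25^2 = 625 ≡ 10 (mod 41)
25^3 = 25^2 · 25^1 ≡ 10 · 25 ≡ 4 (mod 41).

4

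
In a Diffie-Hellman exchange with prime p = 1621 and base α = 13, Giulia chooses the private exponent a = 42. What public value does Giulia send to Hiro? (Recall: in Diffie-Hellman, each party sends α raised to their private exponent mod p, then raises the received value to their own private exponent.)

Public value = 13^42 mod 1621.
13^1 ≡ 13 (mod 1621)
13^2 = (13^1)^2 ≡ 13^2 = 169 ≡ 169 (mod 1621)
13^4 = (13^2)^2 ≡ 169^2 = 28561 ≡ 1004 (mod 1621)
13^8 = (13^4)^2 ≡ 1004^2 = 1008016 ≡ 1375 (mod 1621)
13^16 = (13^8)^2 ≡ 1375^2 = 1890625 ≡ 539 (mod 1621)
13^32 = (13^16)^2 ≡ 539^2 = 290521 ≡ 362 (mod 1621)
13^42 = 13^32 · 13^8 · 13^2 ≡ 362 · 1375 · 169 ≡ 1197 (mod 1621).

1197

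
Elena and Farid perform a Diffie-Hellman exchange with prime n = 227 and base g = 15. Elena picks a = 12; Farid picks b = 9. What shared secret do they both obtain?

Farid sends B = g^b mod n = 15^9 mod 227.
15^1 ≡ 15 (mod 227)
15^2 = (15^1)^2 ≡ 15^2 = 225 ≡ 225 (mod 227)
15^4 = (15^2)^2 ≡ 225^2 = 50625 ≡ 4 (mod 227)
15^8 = (15^4)^2 ≡ 4^2 = 16 ≡ 16 (mod 227)
15^9 = 15^8 · 15^1 ≡ 16 · 15 ≡ 13 (mod 227).
So B = 13. Elena then computes K = B^a mod n = 13^12 mod 227.
13^1 ≡ 13 (mod 227)
13^2 = (13^1)^2 ≡ 13^2 = 169 ≡ 169 (mod 227)
13^4 = (13^2)^2 ≡ 169^2 = 28561 ≡ 186 (mod 227)
13^8 = (13^4)^2 ≡ 186^2 = 34596 ≡ 92 (mod 227)
13^12 = 13^8 · 13^4 ≡ 92 · 186 ≡ 87 (mod 227).

87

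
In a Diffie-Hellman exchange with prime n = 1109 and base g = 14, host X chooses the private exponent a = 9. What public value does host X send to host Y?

Public value = 14^9 mod 1109.
14^1 ≡ 14 (mod 1109)
14^2 = (14^1)^2 ≡ 14^2 = 196 ≡ 196 (mod 1109)
14^4 = (14^2)^2 ≡ 196^2 = 38416 ≡ 710 (mod 1109)
14^8 = (14^4)^2 ≡ 710^2 = 504100 ≡ 614 (mod 1109)
14^9 = 14^8 · 14^1 ≡ 614 · 14 ≡ 833 (mod 1109).

833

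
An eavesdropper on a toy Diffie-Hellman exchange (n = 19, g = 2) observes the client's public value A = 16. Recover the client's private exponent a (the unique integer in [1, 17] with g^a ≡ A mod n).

Try successive powers of 2 modulo 19:
2^1 ≡ 2
2^2 ≡ 4
2^3 ≡ 8
2^4 ≡ 16
Found: a = 4.

4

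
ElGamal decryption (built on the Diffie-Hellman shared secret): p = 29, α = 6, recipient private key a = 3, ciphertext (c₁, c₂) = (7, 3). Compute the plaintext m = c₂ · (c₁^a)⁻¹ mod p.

Shared mask s = c₁^a mod p = 7^3 mod 29.
7^1 ≡ 7 (mod 29)
7^2 = (7^1)^2 ≡ 7^2 = 49 ≡ 20 (mod 29)
7^3 = 7^2 · 7^1 ≡ 20 · 7 ≡ 24 (mod 29).
So s = 24; s⁻¹ ≡ 23 (mod 29).
m = c₂ · s⁻¹ mod 29 = 3 · 23 mod 29 = 11.

11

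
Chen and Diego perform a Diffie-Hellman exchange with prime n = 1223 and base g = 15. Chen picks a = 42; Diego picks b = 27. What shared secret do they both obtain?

Chen sends A = g^a mod n = 15^42 mod 1223.
15^1 ≡ 15 (mod 1223)
15^2 = (15^1)^2 ≡ 15^2 = 225 ≡ 225 (mod 1223)
15^4 = (15^2)^2 ≡ 225^2 = 50625 ≡ 482 (mod 1223)
15^8 = (15^4)^2 ≡ 482^2 = 232324 ≡ 1177 (mod 1223)
15^16 = (15^8)^2 ≡ 1177^2 = 1385329 ≡ 893 (mod 1223)
15^32 = (15^16)^2 ≡ 893^2 = 797449 ≡ 53 (mod 1223)
15^42 = 15^32 · 15^8 · 15^2 ≡ 53 · 1177 · 225 ≡ 577 (mod 1223).
So A = 577. Diego then computes K = A^b mod n = 577^27 mod 1223.
577^1 ≡ 577 (mod 1223)
577^2 = (577^1)^2 ≡ 577^2 = 332929 ≡ 273 (mod 1223)
577^4 = (577^2)^2 ≡ 273^2 = 74529 ≡ 1149 (mod 1223)
577^8 = (577^4)^2 ≡ 1149^2 = 1320201 ≡ 584 (mod 1223)
577^16 = (577^8)^2 ≡ 584^2 = 341056 ≡ 1062 (mod 1223)
577^27 = 577^16 · 577^8 · 577^2 · 577^1 ≡ 1062 · 584 · 273 · 577 ≡ 528 (mod 1223).

528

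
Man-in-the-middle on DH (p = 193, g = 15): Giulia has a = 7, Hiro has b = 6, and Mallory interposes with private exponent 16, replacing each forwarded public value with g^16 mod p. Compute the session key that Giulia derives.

144

Giulia receives Mallory's public value M = 15^16 mod 193 instead of the honest one.
15^1 ≡ 15 (mod 193)
15^2 = (15^1)^2 ≡ 15^2 = 225 ≡ 32 (mod 193)
15^4 = (15^2)^2 ≡ 32^2 = 1024 ≡ 59 (mod 193)
15^8 = (15^4)^2 ≡ 59^2 = 3481 ≡ 7 (mod 193)
15^16 = (15^8)^2 ≡ 7^2 = 49 ≡ 49 (mod 193)
So M = 49. Giulia computes K = M^7 mod 193.
49^1 ≡ 49 (mod 193)
49^2 = (49^1)^2 ≡ 49^2 = 2401 ≡ 85 (mod 193)
49^4 = (49^2)^2 ≡ 85^2 = 7225 ≡ 84 (mod 193)
49^7 = 49^4 · 49^2 · 49^1 ≡ 84 · 85 · 49 ≡ 144 (mod 193).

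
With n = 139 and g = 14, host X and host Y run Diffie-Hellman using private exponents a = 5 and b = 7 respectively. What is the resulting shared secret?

60

Host X sends A = g^a mod n = 14^5 mod 139.
14^1 ≡ 14 (mod 139)
14^2 = (14^1)^2 ≡ 14^2 = 196 ≡ 57 (mod 139)
14^4 = (14^2)^2 ≡ 57^2 = 3249 ≡ 52 (mod 139)
14^5 = 14^4 · 14^1 ≡ 52 · 14 ≡ 33 (mod 139).
So A = 33. Host Y then computes K = A^b mod n = 33^7 mod 139.
33^1 ≡ 33 (mod 139)
33^2 = (33^1)^2 ≡ 33^2 = 1089 ≡ 116 (mod 139)
33^4 = (33^2)^2 ≡ 116^2 = 13456 ≡ 112 (mod 139)
33^7 = 33^4 · 33^2 · 33^1 ≡ 112 · 116 · 33 ≡ 60 (mod 139).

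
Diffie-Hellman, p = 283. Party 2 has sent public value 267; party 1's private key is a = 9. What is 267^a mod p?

Shared key K = 267^9 mod 283.
267^1 ≡ 267 (mod 283)
267^2 = (267^1)^2 ≡ 267^2 = 71289 ≡ 256 (mod 283)
267^4 = (267^2)^2 ≡ 256^2 = 65536 ≡ 163 (mod 283)
267^8 = (267^4)^2 ≡ 163^2 = 26569 ≡ 250 (mod 283)
267^9 = 267^8 · 267^1 ≡ 250 · 267 ≡ 245 (mod 283).

245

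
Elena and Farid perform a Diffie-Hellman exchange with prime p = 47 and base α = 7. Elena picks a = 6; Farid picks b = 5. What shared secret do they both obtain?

Farid sends B = α^b mod p = 7^5 mod 47.
7^1 ≡ 7 (mod 47)
7^2 = (7^1)^2 ≡ 7^2 = 49 ≡ 2 (mod 47)
7^4 = (7^2)^2 ≡ 2^2 = 4 ≡ 4 (mod 47)
7^5 = 7^4 · 7^1 ≡ 4 · 7 ≡ 28 (mod 47).
So B = 28. Elena then computes K = B^a mod p = 28^6 mod 47.
28^1 ≡ 28 (mod 47)
28^2 = (28^1)^2 ≡ 28^2 = 784 ≡ 32 (mod 47)
28^4 = (28^2)^2 ≡ 32^2 = 1024 ≡ 37 (mod 47)
28^6 = 28^4 · 28^2 ≡ 37 · 32 ≡ 9 (mod 47).

9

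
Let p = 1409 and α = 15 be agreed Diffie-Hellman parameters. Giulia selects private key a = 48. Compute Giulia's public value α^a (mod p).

Public value = 15^48 (mod 1409).
15^1 ≡ 15 (mod 1409)
15^2 = (15^1)^2 ≡ 15^2 = 225 ≡ 225 (mod 1409)
15^4 = (15^2)^2 ≡ 225^2 = 50625 ≡ 1310 (mod 1409)
15^8 = (15^4)^2 ≡ 1310^2 = 1716100 ≡ 1347 (mod 1409)
15^16 = (15^8)^2 ≡ 1347^2 = 1814409 ≡ 1026 (mod 1409)
15^32 = (15^16)^2 ≡ 1026^2 = 1052676 ≡ 153 (mod 1409)
15^48 = 15^32 · 15^16 ≡ 153 · 1026 ≡ 579 (mod 1409).

579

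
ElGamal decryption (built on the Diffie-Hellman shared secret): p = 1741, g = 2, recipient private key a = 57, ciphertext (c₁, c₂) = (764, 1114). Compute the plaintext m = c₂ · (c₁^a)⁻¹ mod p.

587

Shared mask s = c₁^a mod p = 764^57 mod 1741.
764^1 ≡ 764 (mod 1741)
764^2 = (764^1)^2 ≡ 764^2 = 583696 ≡ 461 (mod 1741)
764^4 = (764^2)^2 ≡ 461^2 = 212521 ≡ 119 (mod 1741)
764^8 = (764^4)^2 ≡ 119^2 = 14161 ≡ 233 (mod 1741)
764^16 = (764^8)^2 ≡ 233^2 = 54289 ≡ 318 (mod 1741)
764^32 = (764^16)^2 ≡ 318^2 = 101124 ≡ 146 (mod 1741)
764^57 = 764^32 · 764^16 · 764^8 · 764^1 ≡ 146 · 318 · 233 · 764 ≡ 1734 (mod 1741).
So s = 1734; s⁻¹ ≡ 746 (mod 1741).
m = c₂ · s⁻¹ mod 1741 = 1114 · 746 mod 1741 = 587.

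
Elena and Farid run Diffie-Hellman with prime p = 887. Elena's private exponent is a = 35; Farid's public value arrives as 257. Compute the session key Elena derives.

225

Shared key K = 257^35 mod 887.
257^1 ≡ 257 (mod 887)
257^2 = (257^1)^2 ≡ 257^2 = 66049 ≡ 411 (mod 887)
257^4 = (257^2)^2 ≡ 411^2 = 168921 ≡ 391 (mod 887)
257^8 = (257^4)^2 ≡ 391^2 = 152881 ≡ 317 (mod 887)
257^16 = (257^8)^2 ≡ 317^2 = 100489 ≡ 258 (mod 887)
257^32 = (257^16)^2 ≡ 258^2 = 66564 ≡ 39 (mod 887)
257^35 = 257^32 · 257^2 · 257^1 ≡ 39 · 411 · 257 ≡ 225 (mod 887).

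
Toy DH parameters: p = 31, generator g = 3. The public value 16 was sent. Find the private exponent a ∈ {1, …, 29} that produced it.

Try successive powers of 3 modulo 31:
3^1 ≡ 3
3^2 ≡ 9
3^3 ≡ 27
3^4 ≡ 19
3^5 ≡ 26
3^6 ≡ 16
Found: a = 6.

6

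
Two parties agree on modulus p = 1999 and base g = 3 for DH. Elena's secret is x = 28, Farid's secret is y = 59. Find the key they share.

1984

Farid sends B = g^y mod p = 3^59 mod 1999.
3^1 ≡ 3 (mod 1999)
3^2 = (3^1)^2 ≡ 3^2 = 9 ≡ 9 (mod 1999)
3^4 = (3^2)^2 ≡ 9^2 = 81 ≡ 81 (mod 1999)
3^8 = (3^4)^2 ≡ 81^2 = 6561 ≡ 564 (mod 1999)
3^16 = (3^8)^2 ≡ 564^2 = 318096 ≡ 255 (mod 1999)
3^32 = (3^16)^2 ≡ 255^2 = 65025 ≡ 1057 (mod 1999)
3^59 = 3^32 · 3^16 · 3^8 · 3^2 · 3^1 ≡ 1057 · 255 · 564 · 9 · 3 ≡ 246 (mod 1999).
So B = 246. Elena then computes K = B^x mod p = 246^28 mod 1999.
246^1 ≡ 246 (mod 1999)
246^2 = (246^1)^2 ≡ 246^2 = 60516 ≡ 546 (mod 1999)
246^4 = (246^2)^2 ≡ 546^2 = 298116 ≡ 265 (mod 1999)
246^8 = (246^4)^2 ≡ 265^2 = 70225 ≡ 260 (mod 1999)
246^16 = (246^8)^2 ≡ 260^2 = 67600 ≡ 1633 (mod 1999)
246^28 = 246^16 · 246^8 · 246^4 ≡ 1633 · 260 · 265 ≡ 1984 (mod 1999).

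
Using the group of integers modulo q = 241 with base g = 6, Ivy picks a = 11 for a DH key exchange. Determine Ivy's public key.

Public value = 6^{11} \pmod{241}.
6^1 ≡ 6 (mod 241)
6^2 = (6^1)^2 ≡ 6^2 = 36 ≡ 36 (mod 241)
6^4 = (6^2)^2 ≡ 36^2 = 1296 ≡ 91 (mod 241)
6^8 = (6^4)^2 ≡ 91^2 = 8281 ≡ 87 (mod 241)
6^11 = 6^8 · 6^2 · 6^1 ≡ 87 · 36 · 6 ≡ 235 (mod 241).

235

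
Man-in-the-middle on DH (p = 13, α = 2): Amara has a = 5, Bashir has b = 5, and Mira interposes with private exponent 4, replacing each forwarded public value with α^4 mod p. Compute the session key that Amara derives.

9

Amara receives Mira's public value M = 2^4 mod 13 instead of the honest one.
2^1 ≡ 2 (mod 13)
2^2 = (2^1)^2 ≡ 2^2 = 4 ≡ 4 (mod 13)
2^4 = (2^2)^2 ≡ 4^2 = 16 ≡ 3 (mod 13)
So M = 3. Amara computes K = M^5 mod 13.
3^1 ≡ 3 (mod 13)
3^2 = (3^1)^2 ≡ 3^2 = 9 ≡ 9 (mod 13)
3^4 = (3^2)^2 ≡ 9^2 = 81 ≡ 3 (mod 13)
3^5 = 3^4 · 3^1 ≡ 3 · 3 ≡ 9 (mod 13).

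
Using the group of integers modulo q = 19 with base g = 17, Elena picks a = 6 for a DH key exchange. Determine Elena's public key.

7

Public value = 17^{6} \pmod{19}.
17^1 ≡ 17 (mod 19)
17^2 = (17^1)^2 ≡ 17^2 = 289 ≡ 4 (mod 19)
17^4 = (17^2)^2 ≡ 4^2 = 16 ≡ 16 (mod 19)
17^6 = 17^4 · 17^2 ≡ 16 · 4 ≡ 7 (mod 19).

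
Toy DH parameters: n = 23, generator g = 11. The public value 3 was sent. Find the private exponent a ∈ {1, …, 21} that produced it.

Try successive powers of 11 modulo 23:
11^1 ≡ 11
11^2 ≡ 6
11^3 ≡ 20
11^4 ≡ 13
11^5 ≡ 5
11^6 ≡ 9
11^7 ≡ 7
11^8 ≡ 8
11^9 ≡ 19
11^10 ≡ 2
11^11 ≡ 22
11^12 ≡ 12
11^13 ≡ 17
11^14 ≡ 3
Found: a = 14.

14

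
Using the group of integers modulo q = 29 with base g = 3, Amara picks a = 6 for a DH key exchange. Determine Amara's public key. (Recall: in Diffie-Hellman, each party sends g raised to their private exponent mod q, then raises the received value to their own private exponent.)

Public value = 3^6 (mod 29).
3^1 ≡ 3 (mod 29)
3^2 = (3^1)^2 ≡ 3^2 = 9 ≡ 9 (mod 29)
3^4 = (3^2)^2 ≡ 9^2 = 81 ≡ 23 (mod 29)
3^6 = 3^4 · 3^2 ≡ 23 · 9 ≡ 4 (mod 29).

4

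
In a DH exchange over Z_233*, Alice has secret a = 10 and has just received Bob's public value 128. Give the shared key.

135

Shared key K = 128^10 mod 233.
128^1 ≡ 128 (mod 233)
128^2 = (128^1)^2 ≡ 128^2 = 16384 ≡ 74 (mod 233)
128^4 = (128^2)^2 ≡ 74^2 = 5476 ≡ 117 (mod 233)
128^8 = (128^4)^2 ≡ 117^2 = 13689 ≡ 175 (mod 233)
128^10 = 128^8 · 128^2 ≡ 175 · 74 ≡ 135 (mod 233).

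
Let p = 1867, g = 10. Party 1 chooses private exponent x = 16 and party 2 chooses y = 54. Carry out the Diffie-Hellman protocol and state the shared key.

Party 1 sends A = g^x mod p = 10^16 mod 1867.
10^1 ≡ 10 (mod 1867)
10^2 = (10^1)^2 ≡ 10^2 = 100 ≡ 100 (mod 1867)
10^4 = (10^2)^2 ≡ 100^2 = 10000 ≡ 665 (mod 1867)
10^8 = (10^4)^2 ≡ 665^2 = 442225 ≡ 1613 (mod 1867)
10^16 = (10^8)^2 ≡ 1613^2 = 2601769 ≡ 1038 (mod 1867)
So A = 1038. Party 2 then computes K = A^y mod p = 1038^54 mod 1867.
1038^1 ≡ 1038 (mod 1867)
1038^2 = (1038^1)^2 ≡ 1038^2 = 1077444 ≡ 185 (mod 1867)
1038^4 = (1038^2)^2 ≡ 185^2 = 34225 ≡ 619 (mod 1867)
1038^8 = (1038^4)^2 ≡ 619^2 = 383161 ≡ 426 (mod 1867)
1038^16 = (1038^8)^2 ≡ 426^2 = 181476 ≡ 377 (mod 1867)
1038^32 = (1038^16)^2 ≡ 377^2 = 142129 ≡ 237 (mod 1867)
1038^54 = 1038^32 · 1038^16 · 1038^4 · 1038^2 ≡ 237 · 377 · 619 · 185 ≡ 354 (mod 1867).

354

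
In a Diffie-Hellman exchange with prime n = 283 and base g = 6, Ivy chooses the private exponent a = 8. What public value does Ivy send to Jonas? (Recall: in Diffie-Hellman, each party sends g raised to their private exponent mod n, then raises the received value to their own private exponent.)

11

Public value = 6^8 mod 283.
6^1 ≡ 6 (mod 283)
6^2 = (6^1)^2 ≡ 6^2 = 36 ≡ 36 (mod 283)
6^4 = (6^2)^2 ≡ 36^2 = 1296 ≡ 164 (mod 283)
6^8 = (6^4)^2 ≡ 164^2 = 26896 ≡ 11 (mod 283)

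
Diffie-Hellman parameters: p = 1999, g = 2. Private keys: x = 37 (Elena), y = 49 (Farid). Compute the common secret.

1135

Farid sends B = g^y mod p = 2^49 mod 1999.
2^1 ≡ 2 (mod 1999)
2^2 = (2^1)^2 ≡ 2^2 = 4 ≡ 4 (mod 1999)
2^4 = (2^2)^2 ≡ 4^2 = 16 ≡ 16 (mod 1999)
2^8 = (2^4)^2 ≡ 16^2 = 256 ≡ 256 (mod 1999)
2^16 = (2^8)^2 ≡ 256^2 = 65536 ≡ 1568 (mod 1999)
2^32 = (2^16)^2 ≡ 1568^2 = 2458624 ≡ 1853 (mod 1999)
2^49 = 2^32 · 2^16 · 2^1 ≡ 1853 · 1568 · 2 ≡ 1914 (mod 1999).
So B = 1914. Elena then computes K = B^x mod p = 1914^37 mod 1999.
1914^1 ≡ 1914 (mod 1999)
1914^2 = (1914^1)^2 ≡ 1914^2 = 3663396 ≡ 1228 (mod 1999)
1914^4 = (1914^2)^2 ≡ 1228^2 = 1507984 ≡ 738 (mod 1999)
1914^8 = (1914^4)^2 ≡ 738^2 = 544644 ≡ 916 (mod 1999)
1914^16 = (1914^8)^2 ≡ 916^2 = 839056 ≡ 1475 (mod 1999)
1914^32 = (1914^16)^2 ≡ 1475^2 = 2175625 ≡ 713 (mod 1999)
1914^37 = 1914^32 · 1914^4 · 1914^1 ≡ 713 · 738 · 1914 ≡ 1135 (mod 1999).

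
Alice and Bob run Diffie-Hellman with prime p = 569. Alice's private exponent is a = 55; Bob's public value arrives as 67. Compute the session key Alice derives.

Shared key K = 67^55 mod 569.
67^1 ≡ 67 (mod 569)
67^2 = (67^1)^2 ≡ 67^2 = 4489 ≡ 506 (mod 569)
67^4 = (67^2)^2 ≡ 506^2 = 256036 ≡ 555 (mod 569)
67^8 = (67^4)^2 ≡ 555^2 = 308025 ≡ 196 (mod 569)
67^16 = (67^8)^2 ≡ 196^2 = 38416 ≡ 293 (mod 569)
67^32 = (67^16)^2 ≡ 293^2 = 85849 ≡ 499 (mod 569)
67^55 = 67^32 · 67^16 · 67^4 · 67^2 · 67^1 ≡ 499 · 293 · 555 · 506 · 67 ≡ 425 (mod 569).

425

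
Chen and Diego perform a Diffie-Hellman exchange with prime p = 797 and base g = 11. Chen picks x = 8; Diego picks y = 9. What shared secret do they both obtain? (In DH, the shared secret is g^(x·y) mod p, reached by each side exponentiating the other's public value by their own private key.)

225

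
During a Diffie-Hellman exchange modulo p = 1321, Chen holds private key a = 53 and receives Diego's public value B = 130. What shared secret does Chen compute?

Shared key K = 130^53 mod 1321.
130^1 ≡ 130 (mod 1321)
130^2 = (130^1)^2 ≡ 130^2 = 16900 ≡ 1048 (mod 1321)
130^4 = (130^2)^2 ≡ 1048^2 = 1098304 ≡ 553 (mod 1321)
130^8 = (130^4)^2 ≡ 553^2 = 305809 ≡ 658 (mod 1321)
130^16 = (130^8)^2 ≡ 658^2 = 432964 ≡ 997 (mod 1321)
130^32 = (130^16)^2 ≡ 997^2 = 994009 ≡ 617 (mod 1321)
130^53 = 130^32 · 130^16 · 130^4 · 130^1 ≡ 617 · 997 · 553 · 130 ≡ 92 (mod 1321).

92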